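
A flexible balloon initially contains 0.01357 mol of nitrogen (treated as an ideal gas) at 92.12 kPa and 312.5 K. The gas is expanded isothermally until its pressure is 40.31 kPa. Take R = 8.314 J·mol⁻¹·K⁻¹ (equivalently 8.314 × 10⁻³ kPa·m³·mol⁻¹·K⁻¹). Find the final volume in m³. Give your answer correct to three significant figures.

V₂ ≈ 0.000875 m³

From PV = nRT: V₁ = nRT₁/P₁ = 0.0003827 m³.
Isothermal, so P V is constant: T₂ = T₁; V₂ = V₁·(P₁/P₂) = 0.0008746 m³.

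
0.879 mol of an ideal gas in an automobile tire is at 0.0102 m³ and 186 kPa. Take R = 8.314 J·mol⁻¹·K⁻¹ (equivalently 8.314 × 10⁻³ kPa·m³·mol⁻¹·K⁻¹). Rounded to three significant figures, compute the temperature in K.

T ≈ 260 K

PV = nRT ⇒ T = PV/(nR) = (186 × 0.0102) / (0.879 × 8.314 × 10⁻³)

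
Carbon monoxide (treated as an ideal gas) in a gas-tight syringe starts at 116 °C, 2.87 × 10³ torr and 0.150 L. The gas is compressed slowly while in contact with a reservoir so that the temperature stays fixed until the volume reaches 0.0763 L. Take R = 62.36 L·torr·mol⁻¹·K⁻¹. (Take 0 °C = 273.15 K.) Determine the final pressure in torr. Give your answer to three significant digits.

Convert: T₁ = 389.1 K.
Isothermal, so P V is constant: T₂ = T₁; P₂ = P₁·(V₁/V₂) = 5642 torr.

P₂ ≈ 5.64e+03 torr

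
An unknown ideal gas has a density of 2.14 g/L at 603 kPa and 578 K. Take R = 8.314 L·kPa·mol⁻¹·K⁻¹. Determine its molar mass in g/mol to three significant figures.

M ≈ 17.1 g/mol

ρ = PM/(RT) ⇒ M = ρRT/P = (2.14 × 8.314 × 578.0) / 603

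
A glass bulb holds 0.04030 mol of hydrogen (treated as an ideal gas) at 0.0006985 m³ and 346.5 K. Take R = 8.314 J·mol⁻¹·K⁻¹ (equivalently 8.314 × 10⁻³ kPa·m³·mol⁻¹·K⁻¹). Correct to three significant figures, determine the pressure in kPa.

P ≈ 166 kPa

PV = nRT ⇒ P = nRT/V = (0.04030 × 8.314 × 10⁻³ × 346.5) / 0.0006985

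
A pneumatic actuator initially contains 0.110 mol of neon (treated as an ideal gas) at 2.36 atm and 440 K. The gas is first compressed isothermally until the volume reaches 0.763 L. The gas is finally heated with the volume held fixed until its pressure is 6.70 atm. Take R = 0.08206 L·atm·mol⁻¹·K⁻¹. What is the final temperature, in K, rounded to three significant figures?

From PV = nRT: V₁ = nRT₁/P₁ = 1.683 L.
Isothermal, so P V is constant: T₂ = T₁; P₂ = P₁·(V₁/V₂) = 5.205 atm.
V constant ⇒ P ∝ T: V₃ = V₂; T₃ = T₂·(P₃/P₂) = 566.3 K.

T₃ ≈ 566 K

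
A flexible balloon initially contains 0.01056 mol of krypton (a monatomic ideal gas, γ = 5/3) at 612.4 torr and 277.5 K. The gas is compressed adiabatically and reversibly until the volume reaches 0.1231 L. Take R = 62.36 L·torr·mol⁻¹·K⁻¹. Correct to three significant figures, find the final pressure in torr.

P₂ ≈ 2.68e+03 torr

From PV = nRT: V₁ = nRT₁/P₁ = 0.2984 L.
Reversible adiabatic, γ = 5/3: T₂ = T₁·(V₁/V₂)^(γ−1) = 500.8 K; P₂ = P₁·(V₁/V₂)^γ = 2679 torr.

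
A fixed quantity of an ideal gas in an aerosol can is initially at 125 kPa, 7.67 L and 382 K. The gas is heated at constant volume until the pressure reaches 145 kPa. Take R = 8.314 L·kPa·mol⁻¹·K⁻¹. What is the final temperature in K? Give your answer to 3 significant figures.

Isochoric, so P/T is constant: V₂ = V₁; T₂ = T₁·(P₂/P₁) = 443.1 K.

T₂ ≈ 443 K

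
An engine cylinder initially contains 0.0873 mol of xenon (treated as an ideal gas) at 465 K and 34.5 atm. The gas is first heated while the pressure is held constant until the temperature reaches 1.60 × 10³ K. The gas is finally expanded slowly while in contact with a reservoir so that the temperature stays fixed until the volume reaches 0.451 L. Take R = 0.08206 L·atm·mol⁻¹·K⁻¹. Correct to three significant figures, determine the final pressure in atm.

P₃ ≈ 25.4 atm

From PV = nRT: V₁ = nRT₁/P₁ = 0.09656 L.
P constant ⇒ V ∝ T: P₂ = P₁; V₂ = V₁·(T₂/T₁) = 0.3322 L.
T constant ⇒ Boyle's law P V = const: T₃ = T₂; P₃ = P₂·(V₂/V₃) = 25.41 atm.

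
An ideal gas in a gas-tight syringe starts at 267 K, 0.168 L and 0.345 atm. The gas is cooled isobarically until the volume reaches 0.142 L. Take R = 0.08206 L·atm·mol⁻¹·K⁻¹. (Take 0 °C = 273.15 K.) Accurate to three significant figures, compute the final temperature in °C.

T₂ ≈ -47.5 °C

Isobaric, so V/T is constant: P₂ = P₁; T₂ = T₁·(V₂/V₁) = 225.7 K.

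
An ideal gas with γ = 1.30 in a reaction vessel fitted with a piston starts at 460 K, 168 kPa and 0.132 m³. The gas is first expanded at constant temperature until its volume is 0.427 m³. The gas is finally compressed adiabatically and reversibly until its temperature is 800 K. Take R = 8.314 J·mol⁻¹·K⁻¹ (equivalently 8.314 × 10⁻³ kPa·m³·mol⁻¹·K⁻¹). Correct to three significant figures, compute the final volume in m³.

T constant ⇒ Boyle's law P V = const: T₂ = T₁; P₂ = P₁·(V₁/V₂) = 51.93 kPa.
Adiabatic (γ = 1.30), T V^(γ−1) and P V^γ constant: P₃ = P₂·(T₃/T₂)^(γ/(γ−1)) = 571.3 kPa; V₃ = V₂·(T₂/T₃)^(1/(γ−1)) = 0.06750 m³.

V₃ ≈ 0.0675 m³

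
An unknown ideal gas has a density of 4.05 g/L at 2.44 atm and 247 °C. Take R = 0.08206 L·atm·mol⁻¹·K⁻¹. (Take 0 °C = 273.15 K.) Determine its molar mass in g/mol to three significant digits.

M ≈ 70.8 g/mol

ρ = PM/(RT) ⇒ M = ρRT/P = (4.05 × 0.08206 × 520.1) / 2.44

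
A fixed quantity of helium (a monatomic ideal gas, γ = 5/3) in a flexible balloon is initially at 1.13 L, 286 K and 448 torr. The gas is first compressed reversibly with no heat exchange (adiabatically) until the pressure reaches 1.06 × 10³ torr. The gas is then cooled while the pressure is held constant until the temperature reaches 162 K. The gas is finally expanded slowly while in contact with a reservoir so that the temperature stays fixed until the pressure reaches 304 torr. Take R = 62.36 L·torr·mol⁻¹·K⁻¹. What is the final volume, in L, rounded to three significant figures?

Adiabatic (γ = 5/3), T V^(γ−1) and P V^γ constant: T₂ = T₁·(P₂/P₁)^((γ−1)/γ) = 403.6 K; V₂ = V₁·(P₁/P₂)^(1/γ) = 0.6740 L.
Isobaric, so V/T is constant: P₃ = P₂; V₃ = V₂·(T₃/T₂) = 0.2705 L.
T constant ⇒ Boyle's law P V = const: T₄ = T₃; V₄ = V₃·(P₃/P₄) = 0.9433 L.

V₄ ≈ 0.943 L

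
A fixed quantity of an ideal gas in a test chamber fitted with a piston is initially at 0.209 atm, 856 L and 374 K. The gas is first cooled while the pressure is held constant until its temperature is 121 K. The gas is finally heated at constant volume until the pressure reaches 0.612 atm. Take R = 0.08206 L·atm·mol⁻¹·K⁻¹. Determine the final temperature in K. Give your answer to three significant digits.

T₃ ≈ 354 K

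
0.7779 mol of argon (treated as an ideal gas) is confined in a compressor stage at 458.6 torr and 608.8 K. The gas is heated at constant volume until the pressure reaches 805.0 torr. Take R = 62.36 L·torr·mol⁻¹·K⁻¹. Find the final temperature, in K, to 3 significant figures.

T₂ ≈ 1.07e+03 K

From PV = nRT: V₁ = nRT₁/P₁ = 64.40 L.
Isochoric, so P/T is constant: V₂ = V₁; T₂ = T₁·(P₂/P₁) = 1069 K.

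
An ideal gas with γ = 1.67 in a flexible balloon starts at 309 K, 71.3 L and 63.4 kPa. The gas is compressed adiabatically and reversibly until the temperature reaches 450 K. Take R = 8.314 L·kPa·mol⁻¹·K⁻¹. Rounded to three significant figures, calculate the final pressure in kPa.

P₂ ≈ 162 kPa

Reversible adiabatic, γ = 1.67: P₂ = P₁·(T₂/T₁)^(γ/(γ−1)) = 161.8 kPa; V₂ = V₁·(T₁/T₂)^(1/(γ−1)) = 40.68 L.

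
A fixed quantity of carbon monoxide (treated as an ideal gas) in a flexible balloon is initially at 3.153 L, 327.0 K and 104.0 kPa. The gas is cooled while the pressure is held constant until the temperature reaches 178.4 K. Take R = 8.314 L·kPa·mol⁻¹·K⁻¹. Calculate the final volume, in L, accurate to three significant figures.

V₂ ≈ 1.72 L

Isobaric, so V/T is constant: P₂ = P₁; V₂ = V₁·(T₂/T₁) = 1.720 L.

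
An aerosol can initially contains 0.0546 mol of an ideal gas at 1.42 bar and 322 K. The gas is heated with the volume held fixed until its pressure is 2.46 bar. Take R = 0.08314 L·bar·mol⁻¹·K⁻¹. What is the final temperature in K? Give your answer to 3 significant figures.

T₂ ≈ 558 K

From PV = nRT: V₁ = nRT₁/P₁ = 1.029 L.
Isochoric, so P/T is constant: V₂ = V₁; T₂ = T₁·(P₂/P₁) = 557.8 K.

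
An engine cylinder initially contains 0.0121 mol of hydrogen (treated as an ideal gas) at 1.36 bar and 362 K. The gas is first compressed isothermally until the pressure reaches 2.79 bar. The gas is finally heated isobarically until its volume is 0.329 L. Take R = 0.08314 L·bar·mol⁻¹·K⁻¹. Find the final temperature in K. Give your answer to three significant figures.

T₃ ≈ 912 K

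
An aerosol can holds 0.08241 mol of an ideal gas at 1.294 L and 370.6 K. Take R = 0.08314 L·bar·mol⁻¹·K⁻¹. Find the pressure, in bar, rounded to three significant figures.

P ≈ 1.96 bar

PV = nRT ⇒ P = nRT/V = (0.08241 × 0.08314 × 370.6) / 1.294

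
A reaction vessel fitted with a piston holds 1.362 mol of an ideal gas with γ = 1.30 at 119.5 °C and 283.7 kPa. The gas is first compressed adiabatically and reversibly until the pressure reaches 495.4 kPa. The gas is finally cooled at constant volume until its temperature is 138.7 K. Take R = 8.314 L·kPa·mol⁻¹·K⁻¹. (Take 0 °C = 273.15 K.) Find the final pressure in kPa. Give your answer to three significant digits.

Convert: T₁ = 392.6 K.
From PV = nRT: V₁ = nRT₁/P₁ = 15.67 L.
Adiabatic (γ = 1.30), T V^(γ−1) and P V^γ constant: T₂ = T₁·(P₂/P₁)^((γ−1)/γ) = 446.6 K; V₂ = V₁·(P₁/P₂)^(1/γ) = 10.21 L.
Isochoric, so P/T is constant: V₃ = V₂; P₃ = P₂·(T₃/T₂) = 153.9 kPa.

P₃ ≈ 154 kPa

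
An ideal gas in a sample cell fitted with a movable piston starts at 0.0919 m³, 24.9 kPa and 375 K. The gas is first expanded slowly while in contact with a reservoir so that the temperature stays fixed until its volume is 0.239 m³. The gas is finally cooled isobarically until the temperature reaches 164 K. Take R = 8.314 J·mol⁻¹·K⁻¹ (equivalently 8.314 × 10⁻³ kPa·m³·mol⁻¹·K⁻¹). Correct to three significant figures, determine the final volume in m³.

Isothermal, so P V is constant: T₂ = T₁; P₂ = P₁·(V₁/V₂) = 9.575 kPa.
Isobaric, so V/T is constant: P₃ = P₂; V₃ = V₂·(T₃/T₂) = 0.1045 m³.

V₃ ≈ 0.105 m³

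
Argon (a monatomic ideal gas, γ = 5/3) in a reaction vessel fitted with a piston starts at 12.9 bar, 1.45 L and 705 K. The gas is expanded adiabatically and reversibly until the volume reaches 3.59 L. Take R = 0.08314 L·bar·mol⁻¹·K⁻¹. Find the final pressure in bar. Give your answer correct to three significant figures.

P₂ ≈ 2.85 bar

Reversible adiabatic, γ = 5/3: T₂ = T₁·(V₁/V₂)^(γ−1) = 385.2 K; P₂ = P₁·(V₁/V₂)^γ = 2.847 bar.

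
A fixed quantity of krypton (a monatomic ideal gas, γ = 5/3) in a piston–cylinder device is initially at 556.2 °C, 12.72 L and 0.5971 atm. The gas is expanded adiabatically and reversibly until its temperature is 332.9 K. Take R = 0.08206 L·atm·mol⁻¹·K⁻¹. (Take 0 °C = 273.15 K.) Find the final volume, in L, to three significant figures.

V₂ ≈ 50.0 L

Convert: T₁ = 829.4 K.
Adiabatic (γ = 5/3), T V^(γ−1) and P V^γ constant: P₂ = P₁·(T₂/T₁)^(γ/(γ−1)) = 0.06095 atm; V₂ = V₁·(T₁/T₂)^(1/(γ−1)) = 50.02 L.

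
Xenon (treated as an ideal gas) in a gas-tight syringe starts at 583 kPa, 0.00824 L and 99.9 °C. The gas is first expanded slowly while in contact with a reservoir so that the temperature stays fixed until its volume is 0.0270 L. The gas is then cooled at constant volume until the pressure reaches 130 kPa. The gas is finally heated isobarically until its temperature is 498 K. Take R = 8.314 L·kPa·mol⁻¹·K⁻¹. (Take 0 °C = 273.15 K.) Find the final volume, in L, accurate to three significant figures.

V₄ ≈ 0.0493 L

Convert: T₁ = 373.0 K.
T constant ⇒ Boyle's law P V = const: T₂ = T₁; P₂ = P₁·(V₁/V₂) = 177.9 kPa.
V constant ⇒ P ∝ T: V₃ = V₂; T₃ = T₂·(P₃/P₂) = 272.6 K.
P constant ⇒ V ∝ T: P₄ = P₃; V₄ = V₃·(T₄/T₃) = 0.04933 L.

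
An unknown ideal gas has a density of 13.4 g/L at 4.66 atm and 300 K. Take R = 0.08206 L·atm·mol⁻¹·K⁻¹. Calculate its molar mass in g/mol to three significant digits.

M ≈ 70.8 g/mol

ρ = PM/(RT) ⇒ M = ρRT/P = (13.4 × 0.08206 × 300.0) / 4.66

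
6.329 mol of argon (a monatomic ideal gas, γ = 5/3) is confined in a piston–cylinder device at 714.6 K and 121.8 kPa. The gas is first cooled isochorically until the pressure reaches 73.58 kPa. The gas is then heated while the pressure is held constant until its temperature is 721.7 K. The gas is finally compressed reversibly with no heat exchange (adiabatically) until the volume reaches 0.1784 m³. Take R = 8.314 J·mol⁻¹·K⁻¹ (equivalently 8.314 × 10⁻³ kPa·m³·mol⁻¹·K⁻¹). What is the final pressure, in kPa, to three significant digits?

From PV = nRT: V₁ = nRT₁/P₁ = 0.3087 m³.
V constant ⇒ P ∝ T: V₂ = V₁; T₂ = T₁·(P₂/P₁) = 431.7 K.
P constant ⇒ V ∝ T: P₃ = P₂; V₃ = V₂·(T₃/T₂) = 0.5161 m³.
Reversible adiabatic, γ = 5/3: T₄ = T₃·(V₃/V₄)^(γ−1) = 1465 K; P₄ = P₃·(V₃/V₄)^γ = 432.2 kPa.

P₄ ≈ 432 kPa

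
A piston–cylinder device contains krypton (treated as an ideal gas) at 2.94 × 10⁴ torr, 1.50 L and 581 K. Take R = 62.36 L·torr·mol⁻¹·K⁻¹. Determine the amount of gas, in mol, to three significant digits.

PV = nRT ⇒ n = PV/(RT) = (2.94e+04 × 1.50) / (62.36 × 581)

n ≈ 1.22 mol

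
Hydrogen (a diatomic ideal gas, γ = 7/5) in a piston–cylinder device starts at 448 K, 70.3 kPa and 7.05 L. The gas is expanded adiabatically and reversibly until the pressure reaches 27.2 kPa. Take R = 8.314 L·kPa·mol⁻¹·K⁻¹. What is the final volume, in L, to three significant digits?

Reversible adiabatic, γ = 7/5: T₂ = T₁·(P₂/P₁)^((γ−1)/γ) = 341.5 K; V₂ = V₁·(P₁/P₂)^(1/γ) = 13.89 L.

V₂ ≈ 13.9 L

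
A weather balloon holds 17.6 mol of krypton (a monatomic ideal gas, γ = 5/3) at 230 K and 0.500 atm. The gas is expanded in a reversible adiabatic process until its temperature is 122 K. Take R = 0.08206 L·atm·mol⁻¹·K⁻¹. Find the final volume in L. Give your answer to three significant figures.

V₂ ≈ 1.72e+03 L

From PV = nRT: V₁ = nRT₁/P₁ = 664.4 L.
Reversible adiabatic, γ = 5/3: P₂ = P₁·(T₂/T₁)^(γ/(γ−1)) = 0.1025 atm; V₂ = V₁·(T₁/T₂)^(1/(γ−1)) = 1720 L.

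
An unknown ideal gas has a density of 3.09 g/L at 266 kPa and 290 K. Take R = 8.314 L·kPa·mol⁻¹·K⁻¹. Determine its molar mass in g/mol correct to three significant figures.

ρ = PM/(RT) ⇒ M = ρRT/P = (3.09 × 8.314 × 290.0) / 266

M ≈ 28.0 g/mol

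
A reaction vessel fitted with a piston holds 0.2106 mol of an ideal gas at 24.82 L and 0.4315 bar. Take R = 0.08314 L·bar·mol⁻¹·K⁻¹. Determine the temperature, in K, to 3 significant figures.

PV = nRT ⇒ T = PV/(nR) = (0.4315 × 24.82) / (0.2106 × 0.08314)

T ≈ 612 K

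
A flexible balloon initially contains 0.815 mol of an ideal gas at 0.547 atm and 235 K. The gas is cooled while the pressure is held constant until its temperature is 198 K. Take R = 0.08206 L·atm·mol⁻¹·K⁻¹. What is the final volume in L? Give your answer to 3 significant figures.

V₂ ≈ 24.2 L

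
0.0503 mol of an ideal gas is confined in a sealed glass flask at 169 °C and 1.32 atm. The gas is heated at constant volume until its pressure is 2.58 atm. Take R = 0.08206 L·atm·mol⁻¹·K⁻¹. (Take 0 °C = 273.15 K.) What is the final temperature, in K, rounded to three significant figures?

T₂ ≈ 864 K

Convert: T₁ = 442.1 K.
From PV = nRT: V₁ = nRT₁/P₁ = 1.383 L.
Isochoric, so P/T is constant: V₂ = V₁; T₂ = T₁·(P₂/P₁) = 864.2 K.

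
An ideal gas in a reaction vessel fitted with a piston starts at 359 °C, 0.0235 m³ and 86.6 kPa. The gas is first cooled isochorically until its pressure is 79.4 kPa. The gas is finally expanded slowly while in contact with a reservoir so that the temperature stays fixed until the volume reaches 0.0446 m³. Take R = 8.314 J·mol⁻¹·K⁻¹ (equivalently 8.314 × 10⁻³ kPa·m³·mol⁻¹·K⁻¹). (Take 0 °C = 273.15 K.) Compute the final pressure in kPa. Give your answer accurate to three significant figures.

P₃ ≈ 41.8 kPa

Convert: T₁ = 632.1 K.
V constant ⇒ P ∝ T: V₂ = V₁; T₂ = T₁·(P₂/P₁) = 579.6 K.
Isothermal, so P V is constant: T₃ = T₂; P₃ = P₂·(V₂/V₃) = 41.84 kPa.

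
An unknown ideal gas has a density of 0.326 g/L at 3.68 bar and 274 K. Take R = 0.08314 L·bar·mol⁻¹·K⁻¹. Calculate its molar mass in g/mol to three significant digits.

ρ = PM/(RT) ⇒ M = ρRT/P = (0.326 × 0.08314 × 274.0) / 3.68

M ≈ 2.02 g/mol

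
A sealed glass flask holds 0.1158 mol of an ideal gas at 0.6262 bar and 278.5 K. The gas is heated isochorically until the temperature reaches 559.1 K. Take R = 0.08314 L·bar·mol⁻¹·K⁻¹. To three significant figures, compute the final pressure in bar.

From PV = nRT: V₁ = nRT₁/P₁ = 4.282 L.
Isochoric, so P/T is constant: V₂ = V₁; P₂ = P₁·(T₂/T₁) = 1.257 bar.

P₂ ≈ 1.26 bar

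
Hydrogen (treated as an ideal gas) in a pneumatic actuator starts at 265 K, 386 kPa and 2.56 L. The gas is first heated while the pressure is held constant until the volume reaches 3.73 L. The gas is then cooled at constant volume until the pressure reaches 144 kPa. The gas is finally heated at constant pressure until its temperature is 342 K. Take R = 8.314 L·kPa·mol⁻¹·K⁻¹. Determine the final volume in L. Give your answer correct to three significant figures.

Isobaric, so V/T is constant: P₂ = P₁; T₂ = T₁·(V₂/V₁) = 386.1 K.
V constant ⇒ P ∝ T: V₃ = V₂; T₃ = T₂·(P₃/P₂) = 144.0 K.
Isobaric, so V/T is constant: P₄ = P₃; V₄ = V₃·(T₄/T₃) = 8.856 L.

V₄ ≈ 8.86 L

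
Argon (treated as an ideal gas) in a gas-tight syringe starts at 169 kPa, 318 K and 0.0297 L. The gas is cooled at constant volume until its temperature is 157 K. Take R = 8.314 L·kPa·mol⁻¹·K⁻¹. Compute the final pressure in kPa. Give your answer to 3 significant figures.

P₂ ≈ 83.4 kPa

Isochoric, so P/T is constant: V₂ = V₁; P₂ = P₁·(T₂/T₁) = 83.44 kPa.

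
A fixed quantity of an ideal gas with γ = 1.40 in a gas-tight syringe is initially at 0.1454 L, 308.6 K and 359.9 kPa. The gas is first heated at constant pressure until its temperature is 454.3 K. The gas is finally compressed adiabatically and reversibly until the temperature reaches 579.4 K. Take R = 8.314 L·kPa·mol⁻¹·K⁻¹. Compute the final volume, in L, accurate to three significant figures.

Isobaric, so V/T is constant: P₂ = P₁; V₂ = V₁·(T₂/T₁) = 0.2140 L.
Reversible adiabatic, γ = 1.40: P₃ = P₂·(T₃/T₂)^(γ/(γ−1)) = 843.2 kPa; V₃ = V₂·(T₂/T₃)^(1/(γ−1)) = 0.1165 L.

V₃ ≈ 0.117 L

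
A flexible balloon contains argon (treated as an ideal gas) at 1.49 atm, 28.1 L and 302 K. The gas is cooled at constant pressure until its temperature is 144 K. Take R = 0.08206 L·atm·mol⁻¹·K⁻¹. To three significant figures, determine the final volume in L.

V₂ ≈ 13.4 L

P constant ⇒ V ∝ T: P₂ = P₁; V₂ = V₁·(T₂/T₁) = 13.40 L.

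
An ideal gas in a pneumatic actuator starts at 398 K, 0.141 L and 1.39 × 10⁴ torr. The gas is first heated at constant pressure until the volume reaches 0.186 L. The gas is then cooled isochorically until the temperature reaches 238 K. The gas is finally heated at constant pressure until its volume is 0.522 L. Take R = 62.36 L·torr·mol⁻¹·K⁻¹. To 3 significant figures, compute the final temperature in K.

P constant ⇒ V ∝ T: P₂ = P₁; T₂ = T₁·(V₂/V₁) = 525.0 K.
V constant ⇒ P ∝ T: V₃ = V₂; P₃ = P₂·(T₃/T₂) = 6301 torr.
Isobaric, so V/T is constant: P₄ = P₃; T₄ = T₃·(V₄/V₃) = 667.9 K.

T₄ ≈ 668 K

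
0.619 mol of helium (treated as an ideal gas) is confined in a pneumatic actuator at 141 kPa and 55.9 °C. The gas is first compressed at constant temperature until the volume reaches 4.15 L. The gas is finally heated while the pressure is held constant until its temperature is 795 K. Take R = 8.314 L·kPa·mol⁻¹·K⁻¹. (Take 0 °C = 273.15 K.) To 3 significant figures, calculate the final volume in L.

V₃ ≈ 10.0 L

Convert: T₁ = 329.0 K.
From PV = nRT: V₁ = nRT₁/P₁ = 12.01 L.
T constant ⇒ Boyle's law P V = const: T₂ = T₁; P₂ = P₁·(V₁/V₂) = 408.1 kPa.
P constant ⇒ V ∝ T: P₃ = P₂; V₃ = V₂·(T₃/T₂) = 10.03 L.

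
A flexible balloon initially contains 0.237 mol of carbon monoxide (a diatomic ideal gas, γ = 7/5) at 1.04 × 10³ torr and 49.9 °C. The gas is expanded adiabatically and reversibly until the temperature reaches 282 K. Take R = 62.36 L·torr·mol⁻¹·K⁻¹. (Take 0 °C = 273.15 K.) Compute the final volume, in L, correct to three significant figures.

Convert: T₁ = 323.0 K.
From PV = nRT: V₁ = nRT₁/P₁ = 4.591 L.
Adiabatic (γ = 7/5), T V^(γ−1) and P V^γ constant: P₂ = P₁·(T₂/T₁)^(γ/(γ−1)) = 646.3 torr; V₂ = V₁·(T₁/T₂)^(1/(γ−1)) = 6.448 L.

V₂ ≈ 6.45 L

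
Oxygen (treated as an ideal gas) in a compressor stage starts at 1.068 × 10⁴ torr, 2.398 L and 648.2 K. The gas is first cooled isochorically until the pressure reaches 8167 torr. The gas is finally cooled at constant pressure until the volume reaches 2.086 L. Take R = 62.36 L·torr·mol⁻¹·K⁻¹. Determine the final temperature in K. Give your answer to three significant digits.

T₃ ≈ 431 K

V constant ⇒ P ∝ T: V₂ = V₁; T₂ = T₁·(P₂/P₁) = 495.7 K.
P constant ⇒ V ∝ T: P₃ = P₂; T₃ = T₂·(V₃/V₂) = 431.2 K.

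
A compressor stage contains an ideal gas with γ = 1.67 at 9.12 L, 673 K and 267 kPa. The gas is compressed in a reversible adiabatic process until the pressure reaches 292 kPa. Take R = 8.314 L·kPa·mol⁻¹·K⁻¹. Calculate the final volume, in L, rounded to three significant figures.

V₂ ≈ 8.64 L

Adiabatic (γ = 1.67), T V^(γ−1) and P V^γ constant: T₂ = T₁·(P₂/P₁)^((γ−1)/γ) = 697.6 K; V₂ = V₁·(P₁/P₂)^(1/γ) = 8.644 L.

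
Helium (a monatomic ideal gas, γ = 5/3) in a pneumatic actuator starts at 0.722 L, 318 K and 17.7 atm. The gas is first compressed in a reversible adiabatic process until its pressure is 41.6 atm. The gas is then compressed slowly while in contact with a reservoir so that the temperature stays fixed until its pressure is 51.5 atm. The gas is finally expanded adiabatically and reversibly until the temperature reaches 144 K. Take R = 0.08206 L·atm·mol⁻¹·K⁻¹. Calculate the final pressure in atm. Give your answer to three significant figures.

Adiabatic (γ = 5/3), T V^(γ−1) and P V^γ constant: T₂ = T₁·(P₂/P₁)^((γ−1)/γ) = 447.6 K; V₂ = V₁·(P₁/P₂)^(1/γ) = 0.4324 L.
T constant ⇒ Boyle's law P V = const: T₃ = T₂; V₃ = V₂·(P₂/P₃) = 0.3493 L.
Reversible adiabatic, γ = 5/3: P₄ = P₃·(T₄/T₃)^(γ/(γ−1)) = 3.024 atm; V₄ = V₃·(T₃/T₄)^(1/(γ−1)) = 1.914 L.

P₄ ≈ 3.02 atm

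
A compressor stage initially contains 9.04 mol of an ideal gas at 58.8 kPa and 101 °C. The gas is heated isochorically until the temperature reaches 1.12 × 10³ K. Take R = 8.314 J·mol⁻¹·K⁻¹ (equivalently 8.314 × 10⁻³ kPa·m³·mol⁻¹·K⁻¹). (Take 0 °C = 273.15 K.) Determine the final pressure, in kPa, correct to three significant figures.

Convert: T₁ = 374.1 K.
From PV = nRT: V₁ = nRT₁/P₁ = 0.4782 m³.
V constant ⇒ P ∝ T: V₂ = V₁; P₂ = P₁·(T₂/T₁) = 176.0 kPa.

P₂ ≈ 176 kPa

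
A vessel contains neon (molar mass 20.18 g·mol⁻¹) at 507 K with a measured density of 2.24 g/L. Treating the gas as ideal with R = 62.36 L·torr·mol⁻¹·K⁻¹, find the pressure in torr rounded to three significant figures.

P ≈ 3.51e+03 torr

ρ = PM/(RT) ⇒ P = ρRT/M = (2.24 × 62.36 × 507.0) / 20.18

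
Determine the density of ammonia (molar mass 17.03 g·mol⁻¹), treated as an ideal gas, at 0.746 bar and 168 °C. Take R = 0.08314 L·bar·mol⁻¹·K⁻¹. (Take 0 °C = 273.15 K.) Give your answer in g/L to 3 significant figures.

ρ ≈ 0.346 g/L

ρ = PM/(RT) = (0.746 × 17.03) / (0.08314 × 441.1)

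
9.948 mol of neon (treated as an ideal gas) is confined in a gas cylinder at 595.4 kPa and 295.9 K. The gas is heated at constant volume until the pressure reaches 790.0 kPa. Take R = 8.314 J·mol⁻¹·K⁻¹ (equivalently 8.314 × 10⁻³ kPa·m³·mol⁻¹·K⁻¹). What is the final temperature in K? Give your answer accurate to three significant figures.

From PV = nRT: V₁ = nRT₁/P₁ = 0.04110 m³.
Isochoric, so P/T is constant: V₂ = V₁; T₂ = T₁·(P₂/P₁) = 392.6 K.

T₂ ≈ 393 K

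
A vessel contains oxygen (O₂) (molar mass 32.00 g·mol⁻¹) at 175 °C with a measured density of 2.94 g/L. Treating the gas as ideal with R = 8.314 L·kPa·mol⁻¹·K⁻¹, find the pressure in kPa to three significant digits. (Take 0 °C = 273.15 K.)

ρ = PM/(RT) ⇒ P = ρRT/M = (2.94 × 8.314 × 448.1) / 32.00

P ≈ 342 kPa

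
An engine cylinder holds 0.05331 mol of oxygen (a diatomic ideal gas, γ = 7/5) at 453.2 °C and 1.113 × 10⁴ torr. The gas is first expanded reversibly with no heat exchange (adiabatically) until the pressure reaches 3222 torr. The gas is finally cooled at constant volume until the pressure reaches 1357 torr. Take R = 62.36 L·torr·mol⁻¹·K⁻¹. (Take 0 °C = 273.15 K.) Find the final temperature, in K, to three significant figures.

T₃ ≈ 215 K

Convert: T₁ = 726.3 K.
From PV = nRT: V₁ = nRT₁/P₁ = 0.2170 L.
Adiabatic (γ = 7/5), T V^(γ−1) and P V^γ constant: T₂ = T₁·(P₂/P₁)^((γ−1)/γ) = 509.7 K; V₂ = V₁·(P₁/P₂)^(1/γ) = 0.5259 L.
V constant ⇒ P ∝ T: V₃ = V₂; T₃ = T₂·(P₃/P₂) = 214.7 K.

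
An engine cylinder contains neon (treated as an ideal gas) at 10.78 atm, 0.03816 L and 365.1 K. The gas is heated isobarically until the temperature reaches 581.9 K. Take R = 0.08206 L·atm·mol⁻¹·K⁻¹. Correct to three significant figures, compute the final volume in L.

P constant ⇒ V ∝ T: P₂ = P₁; V₂ = V₁·(T₂/T₁) = 0.06082 L.

V₂ ≈ 0.0608 L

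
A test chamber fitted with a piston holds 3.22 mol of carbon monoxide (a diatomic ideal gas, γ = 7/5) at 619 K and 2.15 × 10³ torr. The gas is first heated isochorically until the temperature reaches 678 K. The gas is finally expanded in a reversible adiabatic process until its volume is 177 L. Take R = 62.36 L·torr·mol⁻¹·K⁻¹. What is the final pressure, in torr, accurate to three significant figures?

P₃ ≈ 492 torr

From PV = nRT: V₁ = nRT₁/P₁ = 57.81 L.
V constant ⇒ P ∝ T: V₂ = V₁; P₂ = P₁·(T₂/T₁) = 2355 torr.
Adiabatic (γ = 7/5), T V^(γ−1) and P V^γ constant: T₃ = T₂·(V₂/V₃)^(γ−1) = 433.4 K; P₃ = P₂·(V₂/V₃)^γ = 491.6 torr.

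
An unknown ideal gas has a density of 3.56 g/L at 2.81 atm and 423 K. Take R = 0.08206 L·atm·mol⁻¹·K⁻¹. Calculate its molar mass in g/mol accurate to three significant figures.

ρ = PM/(RT) ⇒ M = ρRT/P = (3.56 × 0.08206 × 423.0) / 2.81

M ≈ 44.0 g/mol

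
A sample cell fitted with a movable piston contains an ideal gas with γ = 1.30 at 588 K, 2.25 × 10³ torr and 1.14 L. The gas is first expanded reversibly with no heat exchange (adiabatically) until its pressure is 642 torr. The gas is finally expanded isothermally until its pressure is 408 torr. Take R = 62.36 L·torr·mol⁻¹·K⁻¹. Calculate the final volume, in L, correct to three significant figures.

V₃ ≈ 4.71 L

Adiabatic (γ = 1.30), T V^(γ−1) and P V^γ constant: T₂ = T₁·(P₂/P₁)^((γ−1)/γ) = 440.2 K; V₂ = V₁·(P₁/P₂)^(1/γ) = 2.991 L.
T constant ⇒ Boyle's law P V = const: T₃ = T₂; V₃ = V₂·(P₂/P₃) = 4.707 L.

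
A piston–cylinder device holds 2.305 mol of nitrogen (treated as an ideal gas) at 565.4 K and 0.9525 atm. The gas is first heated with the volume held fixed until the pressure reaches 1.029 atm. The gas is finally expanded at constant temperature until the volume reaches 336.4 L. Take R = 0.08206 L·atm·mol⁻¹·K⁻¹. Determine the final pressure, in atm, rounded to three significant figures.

P₃ ≈ 0.343 atm

From PV = nRT: V₁ = nRT₁/P₁ = 112.3 L.
V constant ⇒ P ∝ T: V₂ = V₁; T₂ = T₁·(P₂/P₁) = 610.8 K.
Isothermal, so P V is constant: T₃ = T₂; P₃ = P₂·(V₂/V₃) = 0.3434 atm.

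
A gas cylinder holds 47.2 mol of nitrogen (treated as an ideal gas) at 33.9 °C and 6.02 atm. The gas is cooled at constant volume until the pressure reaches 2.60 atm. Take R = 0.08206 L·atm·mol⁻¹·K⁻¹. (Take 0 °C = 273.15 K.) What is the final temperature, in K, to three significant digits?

T₂ ≈ 133 K

Convert: T₁ = 307.0 K.
From PV = nRT: V₁ = nRT₁/P₁ = 197.6 L.
V constant ⇒ P ∝ T: V₂ = V₁; T₂ = T₁·(P₂/P₁) = 132.6 K.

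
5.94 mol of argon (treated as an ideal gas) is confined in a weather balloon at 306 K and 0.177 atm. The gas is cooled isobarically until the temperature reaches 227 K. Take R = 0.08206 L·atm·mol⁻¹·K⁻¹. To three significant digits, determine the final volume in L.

V₂ ≈ 625 L

From PV = nRT: V₁ = nRT₁/P₁ = 842.7 L.
P constant ⇒ V ∝ T: P₂ = P₁; V₂ = V₁·(T₂/T₁) = 625.1 L.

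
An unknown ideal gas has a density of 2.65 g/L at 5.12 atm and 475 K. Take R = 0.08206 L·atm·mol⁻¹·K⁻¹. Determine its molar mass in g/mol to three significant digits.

M ≈ 20.2 g/mol

ρ = PM/(RT) ⇒ M = ρRT/P = (2.65 × 0.08206 × 475.0) / 5.12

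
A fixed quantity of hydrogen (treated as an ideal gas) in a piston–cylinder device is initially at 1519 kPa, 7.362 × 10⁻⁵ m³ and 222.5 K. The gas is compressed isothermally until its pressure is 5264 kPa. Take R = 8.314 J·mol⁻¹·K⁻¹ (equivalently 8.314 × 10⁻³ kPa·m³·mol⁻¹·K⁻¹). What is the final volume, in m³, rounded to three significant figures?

Isothermal, so P V is constant: T₂ = T₁; V₂ = V₁·(P₁/P₂) = 2.124e-05 m³.

V₂ ≈ 2.12e-05 m³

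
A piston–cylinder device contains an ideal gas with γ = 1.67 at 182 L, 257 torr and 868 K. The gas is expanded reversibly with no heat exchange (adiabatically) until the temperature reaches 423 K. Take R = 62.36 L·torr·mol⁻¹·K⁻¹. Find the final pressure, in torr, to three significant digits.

P₂ ≈ 42.8 torr

Reversible adiabatic, γ = 1.67: P₂ = P₁·(T₂/T₁)^(γ/(γ−1)) = 42.84 torr; V₂ = V₁·(T₁/T₂)^(1/(γ−1)) = 532.1 L.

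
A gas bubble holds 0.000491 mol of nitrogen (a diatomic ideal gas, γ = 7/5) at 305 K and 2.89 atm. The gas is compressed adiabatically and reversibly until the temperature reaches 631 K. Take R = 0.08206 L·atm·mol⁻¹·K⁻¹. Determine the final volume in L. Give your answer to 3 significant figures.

V₂ ≈ 0.000691 L

From PV = nRT: V₁ = nRT₁/P₁ = 0.004252 L.
Adiabatic (γ = 7/5), T V^(γ−1) and P V^γ constant: P₂ = P₁·(T₂/T₁)^(γ/(γ−1)) = 36.81 atm; V₂ = V₁·(T₁/T₂)^(1/(γ−1)) = 0.0006907 L.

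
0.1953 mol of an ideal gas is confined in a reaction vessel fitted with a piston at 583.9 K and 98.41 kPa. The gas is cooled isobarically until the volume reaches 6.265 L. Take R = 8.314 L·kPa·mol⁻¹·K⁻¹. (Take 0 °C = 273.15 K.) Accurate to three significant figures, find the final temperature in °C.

T₂ ≈ 107 °C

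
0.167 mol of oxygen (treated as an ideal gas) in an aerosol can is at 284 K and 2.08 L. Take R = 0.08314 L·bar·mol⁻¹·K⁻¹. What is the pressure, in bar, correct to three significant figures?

P ≈ 1.90 bar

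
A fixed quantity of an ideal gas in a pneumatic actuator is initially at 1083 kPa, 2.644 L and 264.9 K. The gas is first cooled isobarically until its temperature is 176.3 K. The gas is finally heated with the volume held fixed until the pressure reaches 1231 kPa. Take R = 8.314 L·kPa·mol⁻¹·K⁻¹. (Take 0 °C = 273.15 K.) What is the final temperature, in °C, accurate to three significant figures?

P constant ⇒ V ∝ T: P₂ = P₁; V₂ = V₁·(T₂/T₁) = 1.760 L.
V constant ⇒ P ∝ T: V₃ = V₂; T₃ = T₂·(P₃/P₂) = 200.4 K.

T₃ ≈ -72.8 °C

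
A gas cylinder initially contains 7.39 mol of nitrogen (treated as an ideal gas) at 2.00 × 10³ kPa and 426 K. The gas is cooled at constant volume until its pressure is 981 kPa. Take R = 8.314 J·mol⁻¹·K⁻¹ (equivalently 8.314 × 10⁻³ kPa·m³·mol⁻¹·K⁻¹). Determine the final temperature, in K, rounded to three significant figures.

T₂ ≈ 209 K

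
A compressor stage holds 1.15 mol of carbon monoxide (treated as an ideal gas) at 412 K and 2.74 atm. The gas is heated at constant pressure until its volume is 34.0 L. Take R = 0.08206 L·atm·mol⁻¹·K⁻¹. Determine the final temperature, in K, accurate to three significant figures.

T₂ ≈ 987 K

From PV = nRT: V₁ = nRT₁/P₁ = 14.19 L.
P constant ⇒ V ∝ T: P₂ = P₁; T₂ = T₁·(V₂/V₁) = 987.2 K.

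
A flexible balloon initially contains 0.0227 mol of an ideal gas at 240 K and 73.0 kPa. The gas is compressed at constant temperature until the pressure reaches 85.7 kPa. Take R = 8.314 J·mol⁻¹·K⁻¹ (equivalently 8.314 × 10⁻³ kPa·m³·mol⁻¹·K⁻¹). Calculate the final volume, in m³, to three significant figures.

V₂ ≈ 0.000529 m³

From PV = nRT: V₁ = nRT₁/P₁ = 0.0006205 m³.
Isothermal, so P V is constant: T₂ = T₁; V₂ = V₁·(P₁/P₂) = 0.0005285 m³.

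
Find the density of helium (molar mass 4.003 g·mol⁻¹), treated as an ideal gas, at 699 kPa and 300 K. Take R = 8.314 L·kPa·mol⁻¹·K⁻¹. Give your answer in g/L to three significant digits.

ρ ≈ 1.12 g/L

ρ = PM/(RT) = (699 × 4.003) / (8.314 × 300.0)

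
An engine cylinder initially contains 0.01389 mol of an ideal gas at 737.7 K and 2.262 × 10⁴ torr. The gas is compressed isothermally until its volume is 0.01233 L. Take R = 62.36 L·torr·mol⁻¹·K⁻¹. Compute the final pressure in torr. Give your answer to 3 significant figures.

From PV = nRT: V₁ = nRT₁/P₁ = 0.02825 L.
Isothermal, so P V is constant: T₂ = T₁; P₂ = P₁·(V₁/V₂) = 5.182e+04 torr.

P₂ ≈ 5.18e+04 torr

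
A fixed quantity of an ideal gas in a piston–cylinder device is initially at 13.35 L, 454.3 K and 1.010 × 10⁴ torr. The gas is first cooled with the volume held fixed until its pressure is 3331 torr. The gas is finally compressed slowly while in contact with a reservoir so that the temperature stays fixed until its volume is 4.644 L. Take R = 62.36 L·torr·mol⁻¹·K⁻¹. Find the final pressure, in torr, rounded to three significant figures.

Isochoric, so P/T is constant: V₂ = V₁; T₂ = T₁·(P₂/P₁) = 149.8 K.
T constant ⇒ Boyle's law P V = const: T₃ = T₂; P₃ = P₂·(V₂/V₃) = 9576 torr.

P₃ ≈ 9.58e+03 torr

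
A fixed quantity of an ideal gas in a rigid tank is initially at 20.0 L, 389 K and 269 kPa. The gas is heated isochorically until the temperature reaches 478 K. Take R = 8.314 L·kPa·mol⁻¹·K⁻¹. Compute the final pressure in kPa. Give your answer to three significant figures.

P₂ ≈ 331 kPa

Isochoric, so P/T is constant: V₂ = V₁; P₂ = P₁·(T₂/T₁) = 330.5 kPa.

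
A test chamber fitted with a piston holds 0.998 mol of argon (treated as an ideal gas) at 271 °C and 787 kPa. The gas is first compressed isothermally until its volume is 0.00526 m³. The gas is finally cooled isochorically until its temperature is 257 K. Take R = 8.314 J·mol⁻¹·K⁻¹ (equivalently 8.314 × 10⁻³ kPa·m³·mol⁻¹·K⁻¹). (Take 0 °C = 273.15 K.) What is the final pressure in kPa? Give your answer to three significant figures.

P₃ ≈ 405 kPa

Convert: T₁ = 544.1 K.
From PV = nRT: V₁ = nRT₁/P₁ = 0.005737 m³.
T constant ⇒ Boyle's law P V = const: T₂ = T₁; P₂ = P₁·(V₁/V₂) = 858.4 kPa.
V constant ⇒ P ∝ T: V₃ = V₂; P₃ = P₂·(T₃/T₂) = 405.4 kPa.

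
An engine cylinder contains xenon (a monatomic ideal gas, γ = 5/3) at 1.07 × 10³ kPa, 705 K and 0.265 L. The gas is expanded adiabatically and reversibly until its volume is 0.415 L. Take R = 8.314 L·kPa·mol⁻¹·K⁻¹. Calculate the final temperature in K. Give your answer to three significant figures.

Adiabatic (γ = 5/3), T V^(γ−1) and P V^γ constant: T₂ = T₁·(V₁/V₂)^(γ−1) = 522.8 K; P₂ = P₁·(V₁/V₂)^γ = 506.7 kPa.

T₂ ≈ 523 K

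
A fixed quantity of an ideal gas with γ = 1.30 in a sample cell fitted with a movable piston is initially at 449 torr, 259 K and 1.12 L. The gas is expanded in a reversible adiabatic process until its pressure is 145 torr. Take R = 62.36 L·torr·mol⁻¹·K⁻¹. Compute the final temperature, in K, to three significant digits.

T₂ ≈ 200 K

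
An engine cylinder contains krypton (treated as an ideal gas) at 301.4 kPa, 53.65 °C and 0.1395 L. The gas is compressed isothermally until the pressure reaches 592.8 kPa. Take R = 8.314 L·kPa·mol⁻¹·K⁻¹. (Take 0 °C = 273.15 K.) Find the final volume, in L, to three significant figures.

Convert: T₁ = 326.8 K.
T constant ⇒ Boyle's law P V = const: T₂ = T₁; V₂ = V₁·(P₁/P₂) = 0.07093 L.

V₂ ≈ 0.0709 L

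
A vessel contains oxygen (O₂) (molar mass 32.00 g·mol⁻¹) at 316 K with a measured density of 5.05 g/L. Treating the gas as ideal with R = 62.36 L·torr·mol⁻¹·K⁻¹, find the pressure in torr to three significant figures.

P ≈ 3.11e+03 torr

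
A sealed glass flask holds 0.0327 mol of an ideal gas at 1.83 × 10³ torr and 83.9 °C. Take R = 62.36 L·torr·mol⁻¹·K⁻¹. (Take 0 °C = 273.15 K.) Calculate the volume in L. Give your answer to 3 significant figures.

V ≈ 0.398 L

Convert: T = 357.05 K.
PV = nRT ⇒ V = nRT/P = (0.0327 × 62.36 × 357.05) / 1.83e+03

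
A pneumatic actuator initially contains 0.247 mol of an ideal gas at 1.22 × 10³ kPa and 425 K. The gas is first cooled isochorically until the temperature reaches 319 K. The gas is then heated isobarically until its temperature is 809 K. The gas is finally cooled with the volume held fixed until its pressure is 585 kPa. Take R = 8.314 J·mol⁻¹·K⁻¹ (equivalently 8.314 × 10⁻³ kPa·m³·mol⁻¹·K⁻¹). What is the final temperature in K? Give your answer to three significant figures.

From PV = nRT: V₁ = nRT₁/P₁ = 0.0007154 m³.
Isochoric, so P/T is constant: V₂ = V₁; P₂ = P₁·(T₂/T₁) = 915.7 kPa.
P constant ⇒ V ∝ T: P₃ = P₂; V₃ = V₂·(T₃/T₂) = 0.001814 m³.
Isochoric, so P/T is constant: V₄ = V₃; T₄ = T₃·(P₄/P₃) = 516.8 K.

T₄ ≈ 517 K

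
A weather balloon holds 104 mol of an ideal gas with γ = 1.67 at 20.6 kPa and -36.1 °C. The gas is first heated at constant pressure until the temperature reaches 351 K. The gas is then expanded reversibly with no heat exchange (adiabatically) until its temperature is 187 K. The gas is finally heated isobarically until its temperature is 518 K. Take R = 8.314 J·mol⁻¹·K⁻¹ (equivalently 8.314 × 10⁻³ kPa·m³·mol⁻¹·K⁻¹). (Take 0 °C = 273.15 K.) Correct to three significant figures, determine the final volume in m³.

V₄ ≈ 104 m³

Convert: T₁ = 237.0 K.
From PV = nRT: V₁ = nRT₁/P₁ = 9.950 m³.
Isobaric, so V/T is constant: P₂ = P₁; V₂ = V₁·(T₂/T₁) = 14.73 m³.
Adiabatic (γ = 1.67), T V^(γ−1) and P V^γ constant: P₃ = P₂·(T₃/T₂)^(γ/(γ−1)) = 4.288 kPa; V₃ = V₂·(T₂/T₃)^(1/(γ−1)) = 37.71 m³.
P constant ⇒ V ∝ T: P₄ = P₃; V₄ = V₃·(T₄/T₃) = 104.5 m³.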